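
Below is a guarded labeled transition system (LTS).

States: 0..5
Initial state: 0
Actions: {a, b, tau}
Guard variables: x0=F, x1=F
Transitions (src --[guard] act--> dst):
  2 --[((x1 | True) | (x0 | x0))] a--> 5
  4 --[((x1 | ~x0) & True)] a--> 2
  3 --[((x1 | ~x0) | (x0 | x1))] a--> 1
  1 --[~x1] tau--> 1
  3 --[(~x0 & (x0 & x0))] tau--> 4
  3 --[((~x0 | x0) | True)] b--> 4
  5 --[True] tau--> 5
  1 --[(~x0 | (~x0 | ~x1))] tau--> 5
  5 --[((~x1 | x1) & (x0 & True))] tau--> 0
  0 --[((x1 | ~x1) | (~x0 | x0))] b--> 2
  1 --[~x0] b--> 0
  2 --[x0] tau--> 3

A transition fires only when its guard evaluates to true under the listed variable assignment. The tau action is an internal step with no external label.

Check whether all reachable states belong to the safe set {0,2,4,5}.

Answer: INVARIANT HOLDS

Analysis:
Inv-set: {0,2,4,5}
Reachable = {0,2,5}
  0: safe
  2: safe
  5: safe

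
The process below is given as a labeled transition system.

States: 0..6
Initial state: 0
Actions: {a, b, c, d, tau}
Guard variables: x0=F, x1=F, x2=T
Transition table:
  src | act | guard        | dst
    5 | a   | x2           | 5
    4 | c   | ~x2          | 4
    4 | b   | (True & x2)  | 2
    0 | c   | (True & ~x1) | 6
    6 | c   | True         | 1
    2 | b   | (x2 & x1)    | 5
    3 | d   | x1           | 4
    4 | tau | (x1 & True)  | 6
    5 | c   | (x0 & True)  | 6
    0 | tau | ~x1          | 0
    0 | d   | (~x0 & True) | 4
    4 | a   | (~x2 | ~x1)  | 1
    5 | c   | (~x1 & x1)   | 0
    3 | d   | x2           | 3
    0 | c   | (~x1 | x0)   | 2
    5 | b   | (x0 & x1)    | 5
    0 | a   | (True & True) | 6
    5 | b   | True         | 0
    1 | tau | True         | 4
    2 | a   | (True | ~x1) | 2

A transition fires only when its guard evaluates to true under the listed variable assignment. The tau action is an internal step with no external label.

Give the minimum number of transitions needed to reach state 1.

Answer: 2

Trace:
Breadth-first toward 1:
  depth 0: {0}
  depth 1: {2,4,6}
  depth 2: {1}
depth(1)=2, e.g. a·c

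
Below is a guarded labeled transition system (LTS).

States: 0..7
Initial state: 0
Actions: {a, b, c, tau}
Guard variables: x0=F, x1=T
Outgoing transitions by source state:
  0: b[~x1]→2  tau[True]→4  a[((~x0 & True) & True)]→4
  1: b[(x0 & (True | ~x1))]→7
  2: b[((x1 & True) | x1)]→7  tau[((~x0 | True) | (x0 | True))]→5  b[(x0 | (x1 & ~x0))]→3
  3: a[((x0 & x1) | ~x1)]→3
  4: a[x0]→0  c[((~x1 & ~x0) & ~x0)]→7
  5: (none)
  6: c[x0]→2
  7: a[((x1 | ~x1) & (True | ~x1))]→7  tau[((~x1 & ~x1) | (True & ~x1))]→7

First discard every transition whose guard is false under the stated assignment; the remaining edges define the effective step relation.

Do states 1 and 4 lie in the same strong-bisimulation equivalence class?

Answer: BISIMILAR

Working:
Bisimulation quotient by refinement:
  π0 = {{0,1,2,3,4,5,6,7}}
  π1 = {{0},{1,3,4,5,6},{2},{7}}
Fixed point at round 2; 4 class(es).
class of 1: {1,3,4,5,6}; class of 4: {1,3,4,5,6}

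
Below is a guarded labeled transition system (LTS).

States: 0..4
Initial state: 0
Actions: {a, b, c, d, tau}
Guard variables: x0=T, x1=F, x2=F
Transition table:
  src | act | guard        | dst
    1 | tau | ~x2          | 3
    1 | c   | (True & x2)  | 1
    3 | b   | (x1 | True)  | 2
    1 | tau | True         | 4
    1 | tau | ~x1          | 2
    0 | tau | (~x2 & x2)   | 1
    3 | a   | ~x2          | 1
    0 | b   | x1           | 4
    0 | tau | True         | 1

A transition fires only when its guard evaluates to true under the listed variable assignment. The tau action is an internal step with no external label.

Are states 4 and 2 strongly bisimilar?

Refine partition for ~:
  P[0] = {{0,1,2,3,4}}
  P[1] = {{0,1},{2,4},{3}}
  P[2] = {{0},{1},{2,4},{3}}
4 equivalence class(es) (converged in 3)
[4]={2,4}  [2]={2,4}

Answer: BISIMILAR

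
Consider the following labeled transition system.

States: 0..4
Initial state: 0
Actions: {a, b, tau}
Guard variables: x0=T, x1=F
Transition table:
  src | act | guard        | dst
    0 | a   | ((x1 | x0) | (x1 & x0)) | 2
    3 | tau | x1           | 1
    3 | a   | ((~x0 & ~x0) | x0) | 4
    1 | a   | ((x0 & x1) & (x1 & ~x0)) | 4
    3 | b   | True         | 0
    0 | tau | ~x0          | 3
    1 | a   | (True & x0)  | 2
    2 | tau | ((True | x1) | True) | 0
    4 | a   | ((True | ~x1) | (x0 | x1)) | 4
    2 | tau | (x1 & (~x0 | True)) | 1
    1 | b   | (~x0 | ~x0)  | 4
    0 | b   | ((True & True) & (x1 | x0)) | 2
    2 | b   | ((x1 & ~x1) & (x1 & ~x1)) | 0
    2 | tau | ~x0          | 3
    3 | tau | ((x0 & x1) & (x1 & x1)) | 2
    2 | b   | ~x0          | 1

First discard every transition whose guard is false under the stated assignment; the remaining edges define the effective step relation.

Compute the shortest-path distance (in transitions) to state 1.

BFS to 1:
  L0 = {0}
  L1 = {2}
1 never appears.

Answer: UNREACHABLE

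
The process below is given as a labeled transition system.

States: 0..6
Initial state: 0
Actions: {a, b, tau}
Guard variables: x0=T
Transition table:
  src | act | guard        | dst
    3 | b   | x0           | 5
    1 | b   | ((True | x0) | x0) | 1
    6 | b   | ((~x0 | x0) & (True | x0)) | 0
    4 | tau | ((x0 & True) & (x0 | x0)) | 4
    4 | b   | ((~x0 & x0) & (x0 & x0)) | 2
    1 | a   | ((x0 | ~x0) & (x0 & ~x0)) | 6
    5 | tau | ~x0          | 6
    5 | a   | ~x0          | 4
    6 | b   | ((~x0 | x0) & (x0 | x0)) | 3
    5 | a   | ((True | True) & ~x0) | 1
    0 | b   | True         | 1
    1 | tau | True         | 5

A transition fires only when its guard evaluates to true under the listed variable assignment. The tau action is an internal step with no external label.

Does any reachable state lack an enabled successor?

Answer: DEADLOCK at state 5

Working:
Reach set: {0,1,5}
  0: b→1  [1 exit(s)]
  1: b→1  tau→5  [2 exit(s)]
  5: ∅  [STUCK]
witness 5: b·tau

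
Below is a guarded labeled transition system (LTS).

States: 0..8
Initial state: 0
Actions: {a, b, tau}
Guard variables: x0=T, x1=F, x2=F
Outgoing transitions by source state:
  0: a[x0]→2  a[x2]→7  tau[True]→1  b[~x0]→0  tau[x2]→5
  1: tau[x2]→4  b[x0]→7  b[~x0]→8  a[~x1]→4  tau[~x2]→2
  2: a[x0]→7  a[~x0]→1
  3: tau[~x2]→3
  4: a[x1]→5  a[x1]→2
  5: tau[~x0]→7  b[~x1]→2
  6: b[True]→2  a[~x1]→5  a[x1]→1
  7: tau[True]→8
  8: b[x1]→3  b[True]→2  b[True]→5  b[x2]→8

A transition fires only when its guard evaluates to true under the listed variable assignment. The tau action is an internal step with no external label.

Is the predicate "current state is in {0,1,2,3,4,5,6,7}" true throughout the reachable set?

Inv-set: {0,1,2,3,4,5,6,7}
Reachable = {0,1,2,4,5,7,8}
  0: safe
  1: safe
  2: safe
  4: safe
  5: safe
  7: safe
  8: ✗ unsafe
counterexample path to 8: a·a·tau

Answer: INVARIANT VIOLATED at state 8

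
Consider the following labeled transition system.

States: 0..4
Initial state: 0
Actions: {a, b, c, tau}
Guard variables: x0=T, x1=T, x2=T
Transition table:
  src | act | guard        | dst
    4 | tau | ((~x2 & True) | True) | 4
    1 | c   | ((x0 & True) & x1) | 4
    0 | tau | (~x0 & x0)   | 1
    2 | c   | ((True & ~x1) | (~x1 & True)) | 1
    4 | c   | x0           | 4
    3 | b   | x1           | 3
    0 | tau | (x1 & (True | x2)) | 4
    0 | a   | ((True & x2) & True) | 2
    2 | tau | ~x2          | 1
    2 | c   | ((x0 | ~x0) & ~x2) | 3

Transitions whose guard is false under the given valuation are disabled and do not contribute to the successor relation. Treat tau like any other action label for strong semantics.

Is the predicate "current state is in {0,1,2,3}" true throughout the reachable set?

Answer: INVARIANT VIOLATED at state 4

Trace:
Inv-set: {0,1,2,3}
R = {0,2,4}
  0: safe
  2: safe
  4: ✗ unsafe
counterexample path to 4: tau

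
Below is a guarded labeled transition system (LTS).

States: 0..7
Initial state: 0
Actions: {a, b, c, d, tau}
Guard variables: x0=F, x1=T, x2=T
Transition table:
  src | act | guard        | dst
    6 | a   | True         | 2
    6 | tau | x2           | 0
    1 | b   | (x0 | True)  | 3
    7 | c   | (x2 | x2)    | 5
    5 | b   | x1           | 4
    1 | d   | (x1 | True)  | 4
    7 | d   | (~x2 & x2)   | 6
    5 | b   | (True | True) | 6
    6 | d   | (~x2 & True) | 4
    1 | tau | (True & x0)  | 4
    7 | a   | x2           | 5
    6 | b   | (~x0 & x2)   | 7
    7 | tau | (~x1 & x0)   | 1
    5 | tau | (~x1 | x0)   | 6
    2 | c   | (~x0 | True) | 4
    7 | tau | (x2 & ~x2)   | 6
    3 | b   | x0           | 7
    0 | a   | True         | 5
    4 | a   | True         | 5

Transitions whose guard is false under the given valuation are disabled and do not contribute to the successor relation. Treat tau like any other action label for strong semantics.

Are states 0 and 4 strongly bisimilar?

Refine partition for ~:
  P[0] = {{0,1,2,3,4,5,6,7}}
  P[1] = {{0,4},{1},{2},{3},{5},{6},{7}}
Fixed point at round 2; 7 class(es).
[0]={0,4}  [4]={0,4}

Answer: BISIMILAR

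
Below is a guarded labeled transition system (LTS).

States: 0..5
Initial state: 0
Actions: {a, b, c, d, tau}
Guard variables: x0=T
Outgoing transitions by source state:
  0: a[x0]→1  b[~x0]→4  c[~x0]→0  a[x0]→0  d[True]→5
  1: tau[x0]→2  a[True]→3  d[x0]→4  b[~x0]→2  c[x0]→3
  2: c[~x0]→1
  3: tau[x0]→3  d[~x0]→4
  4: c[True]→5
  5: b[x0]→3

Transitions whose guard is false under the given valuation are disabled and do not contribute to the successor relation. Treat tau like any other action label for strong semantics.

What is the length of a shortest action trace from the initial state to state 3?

Breadth-first toward 3:
  L0 = {0}
  L1 = {1,5}
  L2 = {2,3,4}
depth(3)=2, e.g. a·a

Answer: 2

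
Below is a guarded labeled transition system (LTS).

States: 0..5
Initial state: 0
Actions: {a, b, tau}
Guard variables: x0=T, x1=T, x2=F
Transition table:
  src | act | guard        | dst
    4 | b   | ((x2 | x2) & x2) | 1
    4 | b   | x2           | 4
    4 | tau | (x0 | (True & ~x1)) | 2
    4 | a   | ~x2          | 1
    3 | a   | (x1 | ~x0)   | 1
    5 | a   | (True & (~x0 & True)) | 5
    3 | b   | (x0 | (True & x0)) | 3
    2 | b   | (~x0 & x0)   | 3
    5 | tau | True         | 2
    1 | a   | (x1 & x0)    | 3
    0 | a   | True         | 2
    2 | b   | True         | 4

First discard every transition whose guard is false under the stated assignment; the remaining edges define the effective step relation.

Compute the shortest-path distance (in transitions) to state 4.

Answer: 2

Trace:
Breadth-first toward 4:
  L0 = {0}
  L1 = {2}
  L2 = {4}
depth(4)=2, e.g. a·b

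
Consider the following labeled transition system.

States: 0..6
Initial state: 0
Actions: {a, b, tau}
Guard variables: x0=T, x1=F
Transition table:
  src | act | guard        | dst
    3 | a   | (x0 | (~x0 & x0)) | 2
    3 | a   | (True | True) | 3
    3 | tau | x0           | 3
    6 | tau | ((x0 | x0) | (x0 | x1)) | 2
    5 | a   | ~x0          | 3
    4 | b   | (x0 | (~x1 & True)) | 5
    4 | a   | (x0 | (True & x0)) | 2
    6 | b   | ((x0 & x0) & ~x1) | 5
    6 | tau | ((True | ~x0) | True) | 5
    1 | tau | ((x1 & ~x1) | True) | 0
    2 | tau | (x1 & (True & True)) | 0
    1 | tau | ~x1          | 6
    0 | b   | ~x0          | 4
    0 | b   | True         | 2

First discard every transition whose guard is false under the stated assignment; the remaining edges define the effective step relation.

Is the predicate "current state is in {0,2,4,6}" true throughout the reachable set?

Allowed set {0,2,4,6}
R = {0,2}
  0: ok
  2: ok

Answer: INVARIANT HOLDS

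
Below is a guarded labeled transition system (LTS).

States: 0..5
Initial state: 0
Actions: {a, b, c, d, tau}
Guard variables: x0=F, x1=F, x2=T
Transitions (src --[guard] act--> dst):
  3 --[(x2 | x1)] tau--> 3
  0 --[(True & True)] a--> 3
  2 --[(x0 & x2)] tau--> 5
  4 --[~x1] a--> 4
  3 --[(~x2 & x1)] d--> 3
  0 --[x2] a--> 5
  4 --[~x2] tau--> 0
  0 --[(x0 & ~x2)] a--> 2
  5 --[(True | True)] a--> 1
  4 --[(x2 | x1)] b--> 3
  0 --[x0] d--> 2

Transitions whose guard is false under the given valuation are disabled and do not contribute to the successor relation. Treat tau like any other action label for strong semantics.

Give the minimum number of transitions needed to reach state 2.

BFS to 2:
  depth 0: {0}
  depth 1: {3,5}
  depth 2: {1}
2 never appears.

Answer: UNREACHABLE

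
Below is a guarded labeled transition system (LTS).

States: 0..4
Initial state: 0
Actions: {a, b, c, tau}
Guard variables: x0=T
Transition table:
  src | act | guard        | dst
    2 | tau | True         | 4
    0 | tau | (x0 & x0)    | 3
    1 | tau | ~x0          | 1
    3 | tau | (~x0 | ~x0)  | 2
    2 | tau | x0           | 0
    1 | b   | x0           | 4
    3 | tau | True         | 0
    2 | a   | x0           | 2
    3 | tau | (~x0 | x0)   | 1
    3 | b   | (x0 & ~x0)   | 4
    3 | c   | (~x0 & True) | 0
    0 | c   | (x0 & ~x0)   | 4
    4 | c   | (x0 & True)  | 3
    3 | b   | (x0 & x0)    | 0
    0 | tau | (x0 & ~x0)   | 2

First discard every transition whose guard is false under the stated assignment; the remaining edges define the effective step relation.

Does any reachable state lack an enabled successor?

Reachable = {0,1,3,4}
  0: tau→3  [1 exit(s)]
  1: b→4  [1 exit(s)]
  3: b→0  tau→0  tau→1  [3 exit(s)]
  4: c→3  [1 exit(s)]

Answer: DEADLOCK-FREE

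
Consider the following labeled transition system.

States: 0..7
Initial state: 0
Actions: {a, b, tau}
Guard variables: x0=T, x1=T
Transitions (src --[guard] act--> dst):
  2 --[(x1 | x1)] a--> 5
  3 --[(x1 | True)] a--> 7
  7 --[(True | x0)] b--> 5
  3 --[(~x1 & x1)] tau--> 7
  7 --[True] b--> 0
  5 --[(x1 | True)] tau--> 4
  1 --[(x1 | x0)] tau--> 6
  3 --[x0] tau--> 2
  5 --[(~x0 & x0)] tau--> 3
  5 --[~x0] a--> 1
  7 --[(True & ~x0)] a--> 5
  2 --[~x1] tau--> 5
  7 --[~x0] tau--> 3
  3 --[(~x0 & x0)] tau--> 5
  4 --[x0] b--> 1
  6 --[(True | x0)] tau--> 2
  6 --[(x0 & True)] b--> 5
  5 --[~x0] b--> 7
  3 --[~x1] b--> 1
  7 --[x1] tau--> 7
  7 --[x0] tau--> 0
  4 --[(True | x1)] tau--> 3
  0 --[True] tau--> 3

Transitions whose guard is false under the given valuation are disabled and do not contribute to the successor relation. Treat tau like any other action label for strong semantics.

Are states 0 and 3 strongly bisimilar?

Answer: NOT BISIMILAR

Working:
Refine partition for ~:
  P[0] = {{0,1,2,3,4,5,6,7}}
  P[1] = {{0,1,5},{2},{3},{4,6,7}}
  P[2] = {{0},{1,5},{2},{3},{4},{6},{7}}
  P[3] = {{0},{1},{2},{3},{4},{5},{6},{7}}
Fixed point at round 4; 8 class(es).
0∈{0}, 3∈{3}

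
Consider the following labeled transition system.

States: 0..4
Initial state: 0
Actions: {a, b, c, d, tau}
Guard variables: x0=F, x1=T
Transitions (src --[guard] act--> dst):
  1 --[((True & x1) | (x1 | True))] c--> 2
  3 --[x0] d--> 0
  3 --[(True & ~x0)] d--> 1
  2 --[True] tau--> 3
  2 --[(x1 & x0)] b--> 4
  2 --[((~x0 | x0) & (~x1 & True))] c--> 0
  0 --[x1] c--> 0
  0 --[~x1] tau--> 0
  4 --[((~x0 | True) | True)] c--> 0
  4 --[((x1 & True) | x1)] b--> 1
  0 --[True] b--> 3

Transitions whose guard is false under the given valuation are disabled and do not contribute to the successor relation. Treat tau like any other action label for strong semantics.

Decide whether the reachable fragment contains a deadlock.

Reachable = {0,1,2,3}
  0: b→3  c→0  [deg 2]
  1: c→2  [deg 1]
  2: tau→3  [deg 1]
  3: d→1  [deg 1]

Answer: DEADLOCK-FREE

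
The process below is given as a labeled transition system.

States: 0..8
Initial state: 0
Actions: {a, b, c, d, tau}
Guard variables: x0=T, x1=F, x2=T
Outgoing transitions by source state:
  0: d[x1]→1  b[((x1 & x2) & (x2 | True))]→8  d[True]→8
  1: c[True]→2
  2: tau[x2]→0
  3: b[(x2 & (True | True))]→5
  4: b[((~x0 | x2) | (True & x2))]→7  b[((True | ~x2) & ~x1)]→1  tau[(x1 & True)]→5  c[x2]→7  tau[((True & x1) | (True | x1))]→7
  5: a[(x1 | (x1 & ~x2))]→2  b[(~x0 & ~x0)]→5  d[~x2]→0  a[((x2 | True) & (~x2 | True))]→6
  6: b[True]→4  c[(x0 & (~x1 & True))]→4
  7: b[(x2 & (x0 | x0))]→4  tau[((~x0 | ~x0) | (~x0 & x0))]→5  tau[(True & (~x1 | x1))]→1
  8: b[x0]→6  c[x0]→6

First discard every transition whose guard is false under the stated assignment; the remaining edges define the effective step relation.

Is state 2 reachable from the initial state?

Answer: REACHABLE

Working:
After dropping false guards: 15 live edges.
L0 = {0}
L1 = {8}  cumulative {0,8}
L2 = {6}  cumulative {0,6,8}
L3 = {4}  cumulative {0,4,6,8}
L4 = {1,7}  cumulative {0,1,4,6,7,8}
L5 = {2}  cumulative {0,1,2,4,6,7,8}
Reachable = {0,1,2,4,6,7,8}
witness 2: d·b·b·b·c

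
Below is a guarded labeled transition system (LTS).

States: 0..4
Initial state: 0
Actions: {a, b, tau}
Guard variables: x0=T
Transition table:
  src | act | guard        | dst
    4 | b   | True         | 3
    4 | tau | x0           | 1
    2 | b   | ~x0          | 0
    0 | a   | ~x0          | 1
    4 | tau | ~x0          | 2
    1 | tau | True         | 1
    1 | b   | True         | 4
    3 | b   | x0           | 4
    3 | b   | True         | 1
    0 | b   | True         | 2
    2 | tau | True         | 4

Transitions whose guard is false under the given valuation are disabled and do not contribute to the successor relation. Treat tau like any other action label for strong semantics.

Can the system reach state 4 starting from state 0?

After dropping false guards: 8 live edges.
L0 = {0}
L1 = {2}  cumulative {0,2}
L2 = {4}  cumulative {0,2,4}
L3 = {1,3}  cumulative {0,1,2,3,4}
Reachable = {0,1,2,3,4}
trace reaching 4: b·tau

Answer: REACHABLE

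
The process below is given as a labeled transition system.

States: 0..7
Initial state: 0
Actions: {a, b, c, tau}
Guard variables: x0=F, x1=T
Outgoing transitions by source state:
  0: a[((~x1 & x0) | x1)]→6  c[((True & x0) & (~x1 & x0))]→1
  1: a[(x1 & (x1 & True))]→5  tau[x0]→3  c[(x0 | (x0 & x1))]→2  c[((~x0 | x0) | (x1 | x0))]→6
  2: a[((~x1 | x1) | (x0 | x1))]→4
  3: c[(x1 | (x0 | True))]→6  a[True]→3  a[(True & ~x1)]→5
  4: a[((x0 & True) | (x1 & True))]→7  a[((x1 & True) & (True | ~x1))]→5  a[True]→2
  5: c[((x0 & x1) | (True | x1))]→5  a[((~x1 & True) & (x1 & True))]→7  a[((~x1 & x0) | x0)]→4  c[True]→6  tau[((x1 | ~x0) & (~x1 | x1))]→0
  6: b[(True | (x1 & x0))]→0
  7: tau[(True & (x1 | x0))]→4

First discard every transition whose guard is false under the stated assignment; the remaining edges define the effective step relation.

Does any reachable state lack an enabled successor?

Reach set: {0,6}
  0: a→6  [1 out]
  6: b→0  [1 out]

Answer: DEADLOCK-FREE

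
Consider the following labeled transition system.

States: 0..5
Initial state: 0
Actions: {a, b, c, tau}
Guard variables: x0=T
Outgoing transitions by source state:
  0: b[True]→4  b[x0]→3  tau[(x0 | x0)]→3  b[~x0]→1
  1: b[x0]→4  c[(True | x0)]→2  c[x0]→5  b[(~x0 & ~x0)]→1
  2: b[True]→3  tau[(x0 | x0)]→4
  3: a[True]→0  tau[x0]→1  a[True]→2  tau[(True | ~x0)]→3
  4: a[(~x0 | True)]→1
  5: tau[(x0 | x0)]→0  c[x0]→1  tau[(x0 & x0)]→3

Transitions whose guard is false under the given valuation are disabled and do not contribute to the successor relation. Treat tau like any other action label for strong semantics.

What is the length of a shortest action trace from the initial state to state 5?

BFS to 5:
  L0 = {0}
  L1 = {3,4}
  L2 = {1,2}
  L3 = {5}
first hit 5 at d=3 via b·tau·c

Answer: 3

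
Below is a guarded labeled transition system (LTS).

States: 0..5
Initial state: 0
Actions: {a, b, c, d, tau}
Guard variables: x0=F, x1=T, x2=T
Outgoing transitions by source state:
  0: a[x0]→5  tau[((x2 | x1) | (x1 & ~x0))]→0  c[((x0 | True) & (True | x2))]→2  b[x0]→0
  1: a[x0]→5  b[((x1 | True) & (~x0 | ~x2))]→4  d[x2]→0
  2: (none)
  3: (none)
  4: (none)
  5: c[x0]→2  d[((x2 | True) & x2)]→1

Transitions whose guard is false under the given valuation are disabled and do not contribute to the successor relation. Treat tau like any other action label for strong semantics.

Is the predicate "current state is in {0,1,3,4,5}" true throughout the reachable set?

Answer: INVARIANT VIOLATED at state 2

Trace:
Safe = {0,1,3,4,5}
Reachable = {0,2}
  0: ok
  2: outside
counterexample path to 2: c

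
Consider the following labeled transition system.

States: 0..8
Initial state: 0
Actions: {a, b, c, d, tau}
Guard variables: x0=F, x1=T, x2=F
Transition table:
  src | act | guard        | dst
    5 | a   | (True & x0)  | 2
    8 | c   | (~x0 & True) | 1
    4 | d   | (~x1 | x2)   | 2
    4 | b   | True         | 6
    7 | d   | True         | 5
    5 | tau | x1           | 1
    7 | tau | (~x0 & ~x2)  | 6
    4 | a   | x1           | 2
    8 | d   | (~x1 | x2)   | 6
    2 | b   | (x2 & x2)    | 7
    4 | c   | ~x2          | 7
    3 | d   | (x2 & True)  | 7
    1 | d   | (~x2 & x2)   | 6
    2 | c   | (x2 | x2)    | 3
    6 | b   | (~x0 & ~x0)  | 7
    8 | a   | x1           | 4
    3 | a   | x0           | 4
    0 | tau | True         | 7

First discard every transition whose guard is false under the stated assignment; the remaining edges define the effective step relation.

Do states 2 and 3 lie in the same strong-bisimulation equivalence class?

Answer: BISIMILAR

Working:
Compute ~ classes (split until stable):
  P[0] = {{0,1,2,3,4,5,6,7,8}}
  P[1] = {{0,5},{1,2,3},{4},{6},{7},{8}}
  P[2] = {{0},{1,2,3},{4},{5},{6},{7},{8}}
Fixed point at round 3; 7 class(es).
class of 2: {1,2,3}; class of 3: {1,2,3}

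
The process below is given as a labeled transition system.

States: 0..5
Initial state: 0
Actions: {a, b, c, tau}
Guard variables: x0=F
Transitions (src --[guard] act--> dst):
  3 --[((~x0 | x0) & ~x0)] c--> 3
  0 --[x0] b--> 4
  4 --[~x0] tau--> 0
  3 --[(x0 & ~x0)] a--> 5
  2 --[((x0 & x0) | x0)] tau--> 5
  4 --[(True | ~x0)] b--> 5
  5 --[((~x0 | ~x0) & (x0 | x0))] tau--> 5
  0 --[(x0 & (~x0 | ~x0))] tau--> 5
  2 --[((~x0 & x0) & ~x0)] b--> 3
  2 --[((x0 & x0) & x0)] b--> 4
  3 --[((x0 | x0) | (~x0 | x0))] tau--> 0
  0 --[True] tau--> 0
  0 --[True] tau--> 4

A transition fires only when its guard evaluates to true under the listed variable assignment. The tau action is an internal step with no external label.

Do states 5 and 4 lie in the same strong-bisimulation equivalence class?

Answer: NOT BISIMILAR

Trace:
Bisimulation quotient by refinement:
  P[0] = {{0,1,2,3,4,5}}
  P[1] = {{0},{1,2,5},{3},{4}}
stable after 2 split(s): 4 block(s)
class of 5: {1,2,5}; class of 4: {4}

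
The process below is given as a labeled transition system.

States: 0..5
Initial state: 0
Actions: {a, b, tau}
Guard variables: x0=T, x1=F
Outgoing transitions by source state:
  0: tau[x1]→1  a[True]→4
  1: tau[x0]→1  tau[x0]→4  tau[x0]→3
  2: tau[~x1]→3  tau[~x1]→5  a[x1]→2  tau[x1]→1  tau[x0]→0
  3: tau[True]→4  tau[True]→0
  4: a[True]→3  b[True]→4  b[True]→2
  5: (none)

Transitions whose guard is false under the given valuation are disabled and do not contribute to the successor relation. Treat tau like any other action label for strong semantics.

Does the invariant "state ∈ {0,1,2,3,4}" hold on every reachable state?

Inv-set: {0,1,2,3,4}
Reachable = {0,2,3,4,5}
  0: ✓
  2: ✓
  3: ✓
  4: ✓
  5: VIOLATES
witness against invariant: a·b·tau → 5

Answer: INVARIANT VIOLATED at state 5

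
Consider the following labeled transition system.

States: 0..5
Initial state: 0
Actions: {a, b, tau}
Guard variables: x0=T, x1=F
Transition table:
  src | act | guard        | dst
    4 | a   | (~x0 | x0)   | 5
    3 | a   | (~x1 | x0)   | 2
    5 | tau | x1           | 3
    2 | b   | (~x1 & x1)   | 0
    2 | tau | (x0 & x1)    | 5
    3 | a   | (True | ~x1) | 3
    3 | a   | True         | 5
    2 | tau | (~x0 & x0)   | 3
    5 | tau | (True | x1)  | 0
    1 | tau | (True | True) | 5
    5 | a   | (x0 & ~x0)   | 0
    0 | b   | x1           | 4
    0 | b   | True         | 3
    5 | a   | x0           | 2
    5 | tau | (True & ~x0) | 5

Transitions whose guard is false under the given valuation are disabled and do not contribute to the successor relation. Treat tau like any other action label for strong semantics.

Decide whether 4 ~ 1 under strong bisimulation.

Answer: NOT BISIMILAR

Working:
Bisimulation quotient by refinement:
  P[0] = {{0,1,2,3,4,5}}
  P[1] = {{0},{1},{2},{3,4},{5}}
  P[2] = {{0},{1},{2},{3},{4},{5}}
6 equivalence class(es) (converged in 3)
4∈{4}, 1∈{1}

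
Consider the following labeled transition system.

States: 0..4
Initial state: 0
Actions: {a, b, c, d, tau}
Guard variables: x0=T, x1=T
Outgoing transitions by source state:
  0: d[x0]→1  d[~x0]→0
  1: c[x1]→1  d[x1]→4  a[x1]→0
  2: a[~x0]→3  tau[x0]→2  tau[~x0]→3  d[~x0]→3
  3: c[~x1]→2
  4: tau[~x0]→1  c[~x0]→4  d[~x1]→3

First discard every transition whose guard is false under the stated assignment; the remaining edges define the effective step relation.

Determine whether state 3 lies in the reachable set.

Answer: UNREACHABLE

Working:
After dropping false guards: 5 live edges.
Layer 0: {0}
Layer 1: {1}  now seen {0,1}
Layer 2: {4}  now seen {0,1,4}
Reachable = {0,1,4}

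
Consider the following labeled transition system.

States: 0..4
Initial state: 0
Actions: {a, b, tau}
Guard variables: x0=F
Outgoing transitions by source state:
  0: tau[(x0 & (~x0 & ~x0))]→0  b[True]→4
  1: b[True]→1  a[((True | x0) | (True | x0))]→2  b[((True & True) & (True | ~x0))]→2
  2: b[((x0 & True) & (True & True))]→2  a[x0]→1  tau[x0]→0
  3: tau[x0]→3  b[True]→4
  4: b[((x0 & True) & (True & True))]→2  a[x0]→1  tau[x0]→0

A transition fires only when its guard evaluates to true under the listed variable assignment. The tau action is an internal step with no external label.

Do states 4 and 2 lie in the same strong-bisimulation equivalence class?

Bisimulation quotient by refinement:
  P[0] = {{0,1,2,3,4}}
  P[1] = {{0,3},{1},{2,4}}
3 equivalence class(es) (converged in 2)
4∈{2,4}, 2∈{2,4}

Answer: BISIMILAR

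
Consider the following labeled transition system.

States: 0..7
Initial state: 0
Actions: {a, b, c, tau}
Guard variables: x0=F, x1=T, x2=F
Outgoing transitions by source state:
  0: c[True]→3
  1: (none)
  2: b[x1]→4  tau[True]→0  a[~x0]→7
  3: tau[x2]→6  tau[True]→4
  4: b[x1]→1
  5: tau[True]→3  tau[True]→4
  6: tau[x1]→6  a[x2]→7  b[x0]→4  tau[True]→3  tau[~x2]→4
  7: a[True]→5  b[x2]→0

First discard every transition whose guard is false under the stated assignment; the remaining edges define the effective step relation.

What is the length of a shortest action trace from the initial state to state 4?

Answer: 2

Analysis:
Layered search for 4:
  depth 0: {0}
  depth 1: {3}
  depth 2: {4}
first hit 4 at d=2 via c·tau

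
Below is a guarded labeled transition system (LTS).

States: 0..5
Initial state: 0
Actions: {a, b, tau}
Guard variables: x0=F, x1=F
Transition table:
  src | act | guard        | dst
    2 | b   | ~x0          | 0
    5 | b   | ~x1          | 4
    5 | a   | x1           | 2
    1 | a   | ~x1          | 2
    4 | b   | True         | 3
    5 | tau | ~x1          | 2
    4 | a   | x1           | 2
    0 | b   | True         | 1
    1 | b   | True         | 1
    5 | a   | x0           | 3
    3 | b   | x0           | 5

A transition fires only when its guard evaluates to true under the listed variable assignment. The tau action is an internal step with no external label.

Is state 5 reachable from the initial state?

Answer: UNREACHABLE

Trace:
7 transition(s) survive guard evaluation.
Layer 0: {0}
Layer 1: {1}  cumulative {0,1}
Layer 2: {2}  cumulative {0,1,2}
Reach set: {0,1,2}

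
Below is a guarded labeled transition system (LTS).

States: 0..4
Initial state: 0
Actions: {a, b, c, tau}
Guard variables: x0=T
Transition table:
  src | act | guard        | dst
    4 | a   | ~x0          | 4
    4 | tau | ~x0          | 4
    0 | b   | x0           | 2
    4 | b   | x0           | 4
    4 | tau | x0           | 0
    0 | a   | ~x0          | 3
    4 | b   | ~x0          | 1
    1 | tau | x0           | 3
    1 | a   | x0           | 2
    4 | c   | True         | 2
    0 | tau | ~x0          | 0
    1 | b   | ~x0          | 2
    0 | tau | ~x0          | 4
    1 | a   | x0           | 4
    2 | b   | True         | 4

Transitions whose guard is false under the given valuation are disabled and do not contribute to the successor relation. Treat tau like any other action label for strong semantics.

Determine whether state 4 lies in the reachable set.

8 transition(s) survive guard evaluation.
depth 0: {0}
depth 1: {2}  now seen {0,2}
depth 2: {4}  now seen {0,2,4}
Reach set: {0,2,4}
witness 4: b·b

Answer: REACHABLE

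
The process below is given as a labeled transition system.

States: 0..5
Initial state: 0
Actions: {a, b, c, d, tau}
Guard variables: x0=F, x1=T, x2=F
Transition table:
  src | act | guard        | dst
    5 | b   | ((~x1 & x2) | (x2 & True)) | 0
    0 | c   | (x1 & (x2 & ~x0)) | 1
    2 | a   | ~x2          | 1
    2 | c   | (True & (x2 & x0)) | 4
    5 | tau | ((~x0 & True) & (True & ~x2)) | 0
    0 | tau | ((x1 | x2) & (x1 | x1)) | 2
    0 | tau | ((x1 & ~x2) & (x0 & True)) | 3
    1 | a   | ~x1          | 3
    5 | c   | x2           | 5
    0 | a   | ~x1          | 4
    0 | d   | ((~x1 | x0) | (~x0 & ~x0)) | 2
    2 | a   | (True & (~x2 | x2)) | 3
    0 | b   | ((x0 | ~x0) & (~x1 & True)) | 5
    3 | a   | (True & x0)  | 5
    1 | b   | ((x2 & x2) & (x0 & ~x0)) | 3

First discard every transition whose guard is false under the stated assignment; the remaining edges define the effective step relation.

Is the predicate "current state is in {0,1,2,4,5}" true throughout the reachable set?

Answer: INVARIANT VIOLATED at state 3

Analysis:
Allowed set {0,1,2,4,5}
Reachable = {0,1,2,3}
  0: ok
  1: ok
  2: ok
  3: outside
witness against invariant: tau·a → 3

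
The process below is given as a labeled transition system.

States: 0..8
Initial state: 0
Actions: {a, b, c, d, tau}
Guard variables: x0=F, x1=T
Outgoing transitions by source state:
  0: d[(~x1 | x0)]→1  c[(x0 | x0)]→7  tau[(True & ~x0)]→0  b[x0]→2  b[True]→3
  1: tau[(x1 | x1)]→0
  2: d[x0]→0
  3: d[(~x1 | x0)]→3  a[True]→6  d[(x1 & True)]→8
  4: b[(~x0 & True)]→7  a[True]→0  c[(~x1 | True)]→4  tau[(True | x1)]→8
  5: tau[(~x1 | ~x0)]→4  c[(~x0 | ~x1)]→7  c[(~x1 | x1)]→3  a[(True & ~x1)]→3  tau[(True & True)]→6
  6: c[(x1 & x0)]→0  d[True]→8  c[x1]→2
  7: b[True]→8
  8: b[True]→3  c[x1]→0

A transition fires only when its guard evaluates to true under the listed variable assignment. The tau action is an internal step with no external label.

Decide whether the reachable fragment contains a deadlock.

R = {0,2,3,6,8}
  0: b→3  tau→0  [deg 2]
  2: ∅  [no exit]
  3: a→6  d→8  [deg 2]
  6: c→2  d→8  [deg 2]
  8: b→3  c→0  [deg 2]
witness 2: b·a·c

Answer: DEADLOCK at state 2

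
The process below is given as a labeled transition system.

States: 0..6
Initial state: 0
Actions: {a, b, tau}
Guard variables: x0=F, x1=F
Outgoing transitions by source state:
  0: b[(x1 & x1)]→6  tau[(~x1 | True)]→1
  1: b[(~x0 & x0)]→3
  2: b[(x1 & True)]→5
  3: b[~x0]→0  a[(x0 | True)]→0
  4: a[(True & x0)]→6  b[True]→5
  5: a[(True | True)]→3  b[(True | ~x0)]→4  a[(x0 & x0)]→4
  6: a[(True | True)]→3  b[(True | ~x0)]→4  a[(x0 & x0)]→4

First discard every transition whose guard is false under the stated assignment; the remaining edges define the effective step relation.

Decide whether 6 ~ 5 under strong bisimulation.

Bisimulation quotient by refinement:
  π0 = {{0,1,2,3,4,5,6}}
  π1 = {{0},{1,2},{3,5,6},{4}}
  π2 = {{0},{1,2},{3},{4},{5,6}}
5 equivalence class(es) (converged in 3)
6∈{5,6}, 5∈{5,6}

Answer: BISIMILAR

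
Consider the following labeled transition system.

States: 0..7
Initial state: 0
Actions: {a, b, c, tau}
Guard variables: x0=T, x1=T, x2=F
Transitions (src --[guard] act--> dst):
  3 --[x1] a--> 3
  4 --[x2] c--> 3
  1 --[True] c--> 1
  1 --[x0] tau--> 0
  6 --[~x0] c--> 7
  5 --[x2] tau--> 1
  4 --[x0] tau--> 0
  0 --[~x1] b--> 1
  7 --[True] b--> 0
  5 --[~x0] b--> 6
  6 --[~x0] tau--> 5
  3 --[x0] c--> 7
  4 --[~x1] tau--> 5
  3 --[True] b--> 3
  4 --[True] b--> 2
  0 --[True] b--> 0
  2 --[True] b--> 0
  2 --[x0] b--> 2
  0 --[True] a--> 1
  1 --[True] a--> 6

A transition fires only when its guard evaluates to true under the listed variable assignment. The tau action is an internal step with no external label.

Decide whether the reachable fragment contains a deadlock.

Answer: DEADLOCK at state 6

Working:
R = {0,1,6}
  0: a→1  b→0  [2 out]
  1: a→6  c→1  tau→0  [3 out]
  6: ∅  [deadlock]
Path to 6: a·a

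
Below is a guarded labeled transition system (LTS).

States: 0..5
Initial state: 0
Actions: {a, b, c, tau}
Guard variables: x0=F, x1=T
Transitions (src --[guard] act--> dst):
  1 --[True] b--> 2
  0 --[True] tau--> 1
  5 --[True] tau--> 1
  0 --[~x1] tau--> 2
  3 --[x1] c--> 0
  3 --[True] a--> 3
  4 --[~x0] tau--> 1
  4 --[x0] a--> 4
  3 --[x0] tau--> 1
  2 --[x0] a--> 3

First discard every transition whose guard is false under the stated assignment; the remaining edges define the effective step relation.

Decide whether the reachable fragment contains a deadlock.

Reach set: {0,1,2}
  0: tau→1  [1 out]
  1: b→2  [1 out]
  2: ∅  [deadlock]
Path to 2: tau·b

Answer: DEADLOCK at state 2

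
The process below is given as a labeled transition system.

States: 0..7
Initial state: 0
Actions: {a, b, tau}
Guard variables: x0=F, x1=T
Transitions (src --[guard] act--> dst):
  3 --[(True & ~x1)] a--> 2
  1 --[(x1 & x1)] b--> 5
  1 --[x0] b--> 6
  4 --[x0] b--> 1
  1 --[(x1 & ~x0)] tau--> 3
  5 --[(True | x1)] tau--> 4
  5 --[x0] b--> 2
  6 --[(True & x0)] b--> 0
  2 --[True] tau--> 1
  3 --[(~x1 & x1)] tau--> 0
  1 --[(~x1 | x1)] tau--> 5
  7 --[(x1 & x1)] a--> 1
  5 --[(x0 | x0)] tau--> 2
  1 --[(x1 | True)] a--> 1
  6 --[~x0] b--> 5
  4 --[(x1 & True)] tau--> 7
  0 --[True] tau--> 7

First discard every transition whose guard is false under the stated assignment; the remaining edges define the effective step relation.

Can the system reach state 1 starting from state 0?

Answer: REACHABLE

Analysis:
After dropping false guards: 10 live edges.
depth 0: {0}
depth 1: {7}  total {0,7}
depth 2: {1}  total {0,1,7}
depth 3: {3,5}  total {0,1,3,5,7}
depth 4: {4}  total {0,1,3,4,5,7}
Reach set: {0,1,3,4,5,7}
trace reaching 1: tau·a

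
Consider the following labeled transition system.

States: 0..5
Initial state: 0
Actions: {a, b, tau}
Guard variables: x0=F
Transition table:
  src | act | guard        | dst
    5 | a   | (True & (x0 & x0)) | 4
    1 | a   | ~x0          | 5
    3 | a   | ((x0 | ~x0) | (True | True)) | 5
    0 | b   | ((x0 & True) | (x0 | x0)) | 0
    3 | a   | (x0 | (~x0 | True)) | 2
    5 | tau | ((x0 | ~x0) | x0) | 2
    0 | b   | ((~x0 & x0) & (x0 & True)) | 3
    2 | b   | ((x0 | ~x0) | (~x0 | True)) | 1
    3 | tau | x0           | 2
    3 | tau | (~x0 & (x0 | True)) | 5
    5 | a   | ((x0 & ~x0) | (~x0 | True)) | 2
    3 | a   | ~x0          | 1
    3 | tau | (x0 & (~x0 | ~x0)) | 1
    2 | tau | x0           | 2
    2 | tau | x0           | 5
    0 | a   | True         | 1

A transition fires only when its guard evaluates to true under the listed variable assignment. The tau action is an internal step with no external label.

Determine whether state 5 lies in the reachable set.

Guard filter leaves 9 enabled edge(s).
Layer 0: {0}
Layer 1: {1}  cumulative {0,1}
Layer 2: {5}  cumulative {0,1,5}
Layer 3: {2}  cumulative {0,1,2,5}
R = {0,1,2,5}
trace reaching 5: a·a

Answer: REACHABLE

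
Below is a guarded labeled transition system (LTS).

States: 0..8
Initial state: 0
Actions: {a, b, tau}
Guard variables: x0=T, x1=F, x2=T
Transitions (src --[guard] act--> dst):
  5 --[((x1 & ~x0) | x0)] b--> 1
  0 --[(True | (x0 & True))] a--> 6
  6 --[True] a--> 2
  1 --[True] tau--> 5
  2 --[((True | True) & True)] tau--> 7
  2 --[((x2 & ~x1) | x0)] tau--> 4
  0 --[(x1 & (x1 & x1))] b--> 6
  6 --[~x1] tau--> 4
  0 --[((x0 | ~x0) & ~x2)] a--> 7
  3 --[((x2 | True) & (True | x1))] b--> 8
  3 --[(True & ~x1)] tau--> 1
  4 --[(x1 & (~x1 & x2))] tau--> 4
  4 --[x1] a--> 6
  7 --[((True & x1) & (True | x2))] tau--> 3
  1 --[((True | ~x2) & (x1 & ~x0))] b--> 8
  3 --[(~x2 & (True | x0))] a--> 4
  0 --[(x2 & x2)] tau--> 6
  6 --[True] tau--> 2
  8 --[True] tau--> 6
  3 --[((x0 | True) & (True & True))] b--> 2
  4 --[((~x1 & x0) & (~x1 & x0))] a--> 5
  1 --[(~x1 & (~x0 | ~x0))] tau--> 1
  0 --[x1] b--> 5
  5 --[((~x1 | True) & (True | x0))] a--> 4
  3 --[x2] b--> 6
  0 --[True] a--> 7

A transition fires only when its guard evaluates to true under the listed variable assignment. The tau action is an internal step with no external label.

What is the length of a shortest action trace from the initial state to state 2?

Answer: 2

Analysis:
Layered search for 2:
  Layer 0: {0}
  Layer 1: {6,7}
  Layer 2: {2,4}
2 enters at depth 2; path a·a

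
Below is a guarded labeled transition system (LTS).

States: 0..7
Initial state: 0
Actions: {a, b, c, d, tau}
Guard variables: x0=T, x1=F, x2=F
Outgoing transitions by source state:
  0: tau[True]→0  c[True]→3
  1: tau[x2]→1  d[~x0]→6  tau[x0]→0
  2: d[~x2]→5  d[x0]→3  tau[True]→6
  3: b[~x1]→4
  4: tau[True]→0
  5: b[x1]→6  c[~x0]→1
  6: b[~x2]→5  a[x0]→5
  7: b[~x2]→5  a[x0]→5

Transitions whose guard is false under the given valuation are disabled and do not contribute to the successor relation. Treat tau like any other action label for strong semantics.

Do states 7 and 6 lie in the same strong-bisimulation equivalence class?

Compute ~ classes (split until stable):
  P[0] = {{0,1,2,3,4,5,6,7}}
  P[1] = {{0},{1,4},{2},{3},{5},{6,7}}
6 equivalence class(es) (converged in 2)
7∈{6,7}, 6∈{6,7}

Answer: BISIMILAR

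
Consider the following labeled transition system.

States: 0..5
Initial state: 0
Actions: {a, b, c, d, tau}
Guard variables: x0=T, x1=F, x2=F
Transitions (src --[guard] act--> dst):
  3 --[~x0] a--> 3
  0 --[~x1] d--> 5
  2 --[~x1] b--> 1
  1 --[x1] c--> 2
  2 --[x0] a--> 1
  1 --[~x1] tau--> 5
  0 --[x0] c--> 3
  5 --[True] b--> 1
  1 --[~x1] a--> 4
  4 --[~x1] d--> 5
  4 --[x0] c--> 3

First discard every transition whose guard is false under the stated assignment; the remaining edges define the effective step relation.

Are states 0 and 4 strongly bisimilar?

Answer: BISIMILAR

Working:
Refine partition for ~:
  round 0: {{0,1,2,3,4,5}}
  round 1: {{0,4},{1},{2},{3},{5}}
stable after 2 split(s): 5 block(s)
0∈{0,4}, 4∈{0,4}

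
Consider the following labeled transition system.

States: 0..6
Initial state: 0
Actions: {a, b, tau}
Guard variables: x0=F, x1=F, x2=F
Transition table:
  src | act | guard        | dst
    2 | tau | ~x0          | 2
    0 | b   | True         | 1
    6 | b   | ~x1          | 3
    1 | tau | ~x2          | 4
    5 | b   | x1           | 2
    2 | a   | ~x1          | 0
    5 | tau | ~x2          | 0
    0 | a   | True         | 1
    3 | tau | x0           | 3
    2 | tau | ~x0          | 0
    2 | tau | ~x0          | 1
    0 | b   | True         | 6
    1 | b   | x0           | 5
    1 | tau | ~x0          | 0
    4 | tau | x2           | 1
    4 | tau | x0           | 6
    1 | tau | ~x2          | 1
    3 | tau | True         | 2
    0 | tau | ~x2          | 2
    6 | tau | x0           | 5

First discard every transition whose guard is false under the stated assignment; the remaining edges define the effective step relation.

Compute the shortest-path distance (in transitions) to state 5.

BFS to 5:
  depth 0: {0}
  depth 1: {1,2,6}
  depth 2: {3,4}
5 never appears.

Answer: UNREACHABLE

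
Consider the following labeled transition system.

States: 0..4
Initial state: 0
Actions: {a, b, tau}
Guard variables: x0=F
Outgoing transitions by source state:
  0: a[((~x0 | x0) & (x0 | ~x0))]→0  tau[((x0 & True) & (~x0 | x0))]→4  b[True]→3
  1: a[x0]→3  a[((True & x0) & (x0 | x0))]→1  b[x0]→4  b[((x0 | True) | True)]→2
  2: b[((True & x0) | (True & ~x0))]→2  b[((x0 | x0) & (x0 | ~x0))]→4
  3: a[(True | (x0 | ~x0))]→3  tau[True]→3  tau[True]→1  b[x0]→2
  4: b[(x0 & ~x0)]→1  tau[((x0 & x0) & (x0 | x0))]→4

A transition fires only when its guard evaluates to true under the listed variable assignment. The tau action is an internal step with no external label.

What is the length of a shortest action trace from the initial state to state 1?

Answer: 2

Trace:
BFS to 1:
  depth 0: {0}
  depth 1: {3}
  depth 2: {1}
depth(1)=2, e.g. b·tau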